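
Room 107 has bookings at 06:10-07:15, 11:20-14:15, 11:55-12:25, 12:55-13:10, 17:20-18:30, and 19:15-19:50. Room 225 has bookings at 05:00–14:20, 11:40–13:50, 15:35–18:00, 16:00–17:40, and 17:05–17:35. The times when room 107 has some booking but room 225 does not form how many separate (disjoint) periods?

2

First set merges to 06:10-07:15, 11:20-14:15, 17:20-18:30, 19:15-19:50.
Second set merges to 05:00-14:20, 15:35-18:00.
A \ B = 18:00-18:30, 19:15-19:50.
That is 2 disjoint pieces.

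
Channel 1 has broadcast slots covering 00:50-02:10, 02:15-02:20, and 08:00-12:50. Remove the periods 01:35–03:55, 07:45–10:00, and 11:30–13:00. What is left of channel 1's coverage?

00:50–02:10 minus B → 00:50–01:35.
02:15–02:20: fully covered by B → removed.
08:00–12:50 minus B → 10:00–11:30.

00:50–01:35, 10:00–11:30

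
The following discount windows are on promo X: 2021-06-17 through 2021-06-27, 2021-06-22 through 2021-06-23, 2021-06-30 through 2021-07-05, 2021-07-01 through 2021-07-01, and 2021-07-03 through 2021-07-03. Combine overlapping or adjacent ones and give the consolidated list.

2021-06-22 through 2021-06-23 overlaps/touches 2021-06-17 through 2021-06-27 → extend to 2021-06-17 through 2021-06-27.
2021-06-30 through 2021-07-05 is disjoint → start new block.
2021-07-01 through 2021-07-01 overlaps/touches 2021-06-30 through 2021-07-05 → extend to 2021-06-30 through 2021-07-05.
2021-07-03 through 2021-07-03 overlaps/touches 2021-06-30 through 2021-07-05 → extend to 2021-06-30 through 2021-07-05.

2021-06-17 through 2021-06-27, 2021-06-30 through 2021-07-05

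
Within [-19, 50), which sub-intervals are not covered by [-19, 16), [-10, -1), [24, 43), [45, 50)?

After merging, the occupied span is [-19, 16), [24, 43), [45, 50).
Complement within [-19, 50): [16, 24), [43, 45).

[16, 24) ∪ [43, 45)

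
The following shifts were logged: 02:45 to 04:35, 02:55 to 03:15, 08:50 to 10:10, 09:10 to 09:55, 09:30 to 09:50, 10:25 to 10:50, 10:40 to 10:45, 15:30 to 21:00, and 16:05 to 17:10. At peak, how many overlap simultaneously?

3

Sweep endpoints in order; track running count of active intervals.
Peak of 3 reached at 09:30.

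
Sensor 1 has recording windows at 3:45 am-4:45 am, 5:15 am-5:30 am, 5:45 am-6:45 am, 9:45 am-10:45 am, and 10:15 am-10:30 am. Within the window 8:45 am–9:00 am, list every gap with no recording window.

8:45 am-9:00 am

After merging, the occupied span is 3:45 am-4:45 am, 5:15 am-5:30 am, 5:45 am-6:45 am, 9:45 am-10:45 am.
Complement within 8:45 am-9:00 am: 8:45 am-9:00 am.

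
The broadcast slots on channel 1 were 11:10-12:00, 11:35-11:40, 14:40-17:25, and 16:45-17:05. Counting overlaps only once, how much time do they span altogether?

3 h 35 min

Merged: 11:10–12:00, 14:40–17:25.
Lengths: 50 min + 2 h 45 min = 3 h 35 min.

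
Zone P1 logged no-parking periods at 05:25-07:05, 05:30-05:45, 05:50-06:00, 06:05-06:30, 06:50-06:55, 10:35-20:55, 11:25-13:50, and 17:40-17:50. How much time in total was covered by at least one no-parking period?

12 h

Merged: 05:25-07:05, 10:35-20:55.
Lengths: 1 h 40 min + 10 h 20 min = 12 h.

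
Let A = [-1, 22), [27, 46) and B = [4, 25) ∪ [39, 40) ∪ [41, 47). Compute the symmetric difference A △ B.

[-1, 4) ∪ [22, 25) ∪ [27, 39) ∪ [40, 41) ∪ [46, 47)

A \ B = [-1, 4), [27, 39), [40, 41).
B \ A = [22, 25), [46, 47).
Union of the two gives the symmetric difference.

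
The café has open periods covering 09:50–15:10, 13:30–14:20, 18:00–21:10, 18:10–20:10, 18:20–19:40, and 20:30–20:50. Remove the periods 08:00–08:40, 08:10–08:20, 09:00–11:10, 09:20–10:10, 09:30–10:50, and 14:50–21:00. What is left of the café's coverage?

A, merged: 09:50-15:10, 18:00-21:10.
B, merged: 08:00-08:40, 09:00-11:10, 14:50-21:00.
09:50-15:10 \ B = 11:10-14:50.
18:00-21:10 \ B = 21:00-21:10.

11:10-14:50, 21:00-21:10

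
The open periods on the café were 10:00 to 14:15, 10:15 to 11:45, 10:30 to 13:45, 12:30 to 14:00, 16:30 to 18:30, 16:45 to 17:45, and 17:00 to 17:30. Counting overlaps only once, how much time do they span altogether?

6 h 15 min

Merged: 10:00-14:15, 16:30-18:30.
Lengths: 4 h 15 min + 2 h = 6 h 15 min.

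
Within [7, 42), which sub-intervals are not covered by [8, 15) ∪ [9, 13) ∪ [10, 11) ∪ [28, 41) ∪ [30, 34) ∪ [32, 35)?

[7, 8) ∪ [15, 28) ∪ [41, 42)

Covered (merged): [8, 15), [28, 41).
Uncovered inside [7, 42): [7, 8), [15, 28), [41, 42).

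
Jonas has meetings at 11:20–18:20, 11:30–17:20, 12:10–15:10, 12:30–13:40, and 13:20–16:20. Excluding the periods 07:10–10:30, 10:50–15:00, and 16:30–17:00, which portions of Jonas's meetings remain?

15:00–16:30, 17:00–18:20

Merge the first list: 11:20–18:20.
11:20–18:20 with B removed leaves 15:00–16:30, 17:00–18:20.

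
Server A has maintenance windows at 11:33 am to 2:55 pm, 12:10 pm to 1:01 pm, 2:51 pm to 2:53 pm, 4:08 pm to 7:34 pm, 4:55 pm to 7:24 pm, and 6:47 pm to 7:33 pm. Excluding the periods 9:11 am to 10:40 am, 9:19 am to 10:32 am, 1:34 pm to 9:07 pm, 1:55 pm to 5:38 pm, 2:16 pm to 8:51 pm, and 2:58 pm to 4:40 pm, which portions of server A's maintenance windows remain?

Merge the first list: 11:33 am-2:55 pm, 4:08 pm-7:34 pm.
Merge the second list: 9:11 am-10:40 am, 1:34 pm-9:07 pm.
11:33 am-2:55 pm \ B = 11:33 am-1:34 pm.
4:08 pm-7:34 pm: entirely removed.

11:33 am-1:34 pm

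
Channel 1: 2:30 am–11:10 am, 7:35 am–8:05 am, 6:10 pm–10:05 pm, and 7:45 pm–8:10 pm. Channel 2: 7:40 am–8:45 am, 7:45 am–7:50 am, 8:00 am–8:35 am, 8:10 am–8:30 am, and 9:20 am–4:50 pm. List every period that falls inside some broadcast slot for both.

A, merged: 2:30 am–11:10 am, 6:10 pm–10:05 pm.
B, merged: 7:40 am–8:45 am, 9:20 am–4:50 pm.
2:30 am–11:10 am meets the second set on 7:40 am–8:45 am, 9:20 am–11:10 am.
6:10 pm–10:05 pm: no overlap with the second set.

7:40 am–8:45 am, 9:20 am–11:10 am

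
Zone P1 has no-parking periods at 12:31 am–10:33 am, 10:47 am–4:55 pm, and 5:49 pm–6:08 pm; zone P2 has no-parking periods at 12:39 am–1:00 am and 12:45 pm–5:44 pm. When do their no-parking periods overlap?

12:31 am–10:33 am meets the second set on 12:39 am–1:00 am.
10:47 am–4:55 pm meets the second set on 12:45 pm–4:55 pm.
5:49 pm–6:08 pm: no overlap with the second set.

12:39 am–1:00 am, 12:45 pm–4:55 pm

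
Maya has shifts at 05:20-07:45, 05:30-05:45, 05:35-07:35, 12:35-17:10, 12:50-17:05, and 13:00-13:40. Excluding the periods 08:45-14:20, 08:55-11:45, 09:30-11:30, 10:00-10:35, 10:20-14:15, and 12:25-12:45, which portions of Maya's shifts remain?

First set merges to 05:20–07:45, 12:35–17:10.
Second set merges to 08:45–14:20.
05:20–07:45 is untouched.
12:35–17:10 with B removed leaves 14:20–17:10.

05:20–07:45, 14:20–17:10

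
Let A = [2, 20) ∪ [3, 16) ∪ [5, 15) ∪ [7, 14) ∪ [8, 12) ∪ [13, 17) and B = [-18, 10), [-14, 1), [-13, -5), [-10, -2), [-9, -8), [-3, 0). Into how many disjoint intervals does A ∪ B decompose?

A, merged: [2, 20).
B, merged: [-18, 10).
A ∪ B = [-18, 20).
That is 1 disjoint piece.

1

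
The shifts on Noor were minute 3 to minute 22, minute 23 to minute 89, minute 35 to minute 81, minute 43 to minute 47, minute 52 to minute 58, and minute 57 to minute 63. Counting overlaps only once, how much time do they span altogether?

Merged: minute 3 to minute 22, minute 23 to minute 89.
Lengths: 19 minutes + 66 minutes = 85 minutes.

85 minutes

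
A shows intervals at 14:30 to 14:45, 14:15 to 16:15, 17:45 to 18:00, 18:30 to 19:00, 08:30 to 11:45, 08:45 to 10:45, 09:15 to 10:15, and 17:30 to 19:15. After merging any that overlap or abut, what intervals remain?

Sort by start: 08:30–11:45, 08:45–10:45, 09:15–10:15, 14:15–16:15, 14:30–14:45, 17:30–19:15, 17:45–18:00, 18:30–19:00.
08:45–10:45 overlaps/touches 08:30–11:45 → extend to 08:30–11:45.
09:15–10:15 overlaps/touches 08:30–11:45 → extend to 08:30–11:45.
14:15–16:15 is disjoint → start new block.
14:30–14:45 overlaps/touches 14:15–16:15 → extend to 14:15–16:15.
17:30–19:15 is disjoint → start new block.
17:45–18:00 overlaps/touches 17:30–19:15 → extend to 17:30–19:15.
18:30–19:00 overlaps/touches 17:30–19:15 → extend to 17:30–19:15.

08:30–11:45, 14:15–16:15, 17:30–19:15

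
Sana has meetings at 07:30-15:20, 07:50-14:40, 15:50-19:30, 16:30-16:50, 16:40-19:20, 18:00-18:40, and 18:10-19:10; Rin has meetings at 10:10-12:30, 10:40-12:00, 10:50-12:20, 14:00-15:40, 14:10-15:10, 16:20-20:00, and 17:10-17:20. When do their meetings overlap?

10:10–12:30, 14:00–15:20, 16:20–19:30

A, merged: 07:30–15:20, 15:50–19:30.
B, merged: 10:10–12:30, 14:00–15:40, 16:20–20:00.
07:30–15:20 ∩ B → 10:10–12:30, 14:00–15:20.
15:50–19:30 ∩ B → 16:20–19:30.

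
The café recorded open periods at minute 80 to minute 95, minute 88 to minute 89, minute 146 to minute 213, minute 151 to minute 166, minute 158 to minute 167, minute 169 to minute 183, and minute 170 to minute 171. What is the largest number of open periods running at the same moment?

Walk the sorted start/end points keeping a running depth.
The depth first hits 3 at minute 158.

3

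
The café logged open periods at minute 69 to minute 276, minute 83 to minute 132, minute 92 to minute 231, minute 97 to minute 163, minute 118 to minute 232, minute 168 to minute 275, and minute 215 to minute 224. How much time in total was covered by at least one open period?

Merged: minute 69 to minute 276.
Length: 207 minutes.

207 minutes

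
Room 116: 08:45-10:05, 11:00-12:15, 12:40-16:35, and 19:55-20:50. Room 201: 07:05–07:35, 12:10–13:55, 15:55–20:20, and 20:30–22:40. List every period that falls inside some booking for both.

08:45–10:05: no overlap with the second set.
11:00–12:15 meets the second set on 12:10–12:15.
12:40–16:35 meets the second set on 12:40–13:55, 15:55–16:35.
19:55–20:50 meets the second set on 19:55–20:20, 20:30–20:50.

12:10–12:15, 12:40–13:55, 15:55–16:35, 19:55–20:20, 20:30–20:50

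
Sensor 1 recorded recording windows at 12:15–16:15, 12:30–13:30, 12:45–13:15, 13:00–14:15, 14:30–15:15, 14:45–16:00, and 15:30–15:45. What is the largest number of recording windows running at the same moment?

4

Sweep endpoints in order; track running count of active intervals.
Peak of 4 reached at 13:00.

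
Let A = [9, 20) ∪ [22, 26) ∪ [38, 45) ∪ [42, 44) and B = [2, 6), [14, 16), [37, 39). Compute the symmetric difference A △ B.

[2, 6) ∪ [9, 14) ∪ [16, 20) ∪ [22, 26) ∪ [37, 38) ∪ [39, 45)

A, merged: [9, 20), [22, 26), [38, 45).
Only in the first: [9, 14), [16, 20), [22, 26), [39, 45).
Only in the second: [2, 6), [37, 38).
Together these are the periods covered by exactly one.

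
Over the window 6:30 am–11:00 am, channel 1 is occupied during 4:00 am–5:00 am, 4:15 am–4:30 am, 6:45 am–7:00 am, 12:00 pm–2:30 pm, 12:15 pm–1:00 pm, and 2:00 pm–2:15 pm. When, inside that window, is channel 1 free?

6:30 am–6:45 am, 7:00 am–11:00 am

Covered (merged): 4:00 am–5:00 am, 6:45 am–7:00 am, 12:00 pm–2:30 pm.
Gaps within 6:30 am–11:00 am: 6:30 am–6:45 am, 7:00 am–11:00 am.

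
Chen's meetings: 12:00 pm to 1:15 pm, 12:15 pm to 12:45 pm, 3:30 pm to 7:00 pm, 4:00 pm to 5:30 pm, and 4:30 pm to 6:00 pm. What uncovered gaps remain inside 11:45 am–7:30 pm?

Covered (merged): 12:00 pm–1:15 pm, 3:30 pm–7:00 pm.
Complement within 11:45 am–7:30 pm: 11:45 am–12:00 pm, 1:15 pm–3:30 pm, 7:00 pm–7:30 pm.

11:45 am–12:00 pm, 1:15 pm–3:30 pm, 7:00 pm–7:30 pm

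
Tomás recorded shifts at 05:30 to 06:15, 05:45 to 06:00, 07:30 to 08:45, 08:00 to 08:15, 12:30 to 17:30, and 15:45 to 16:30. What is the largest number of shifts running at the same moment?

2

Walk the sorted start/end points keeping a running depth.
The depth first hits 2 at 05:45.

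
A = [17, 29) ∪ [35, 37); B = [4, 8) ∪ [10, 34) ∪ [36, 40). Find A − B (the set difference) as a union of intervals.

[35, 36)

[17, 29): entirely removed.
[35, 37) \ B = [35, 36).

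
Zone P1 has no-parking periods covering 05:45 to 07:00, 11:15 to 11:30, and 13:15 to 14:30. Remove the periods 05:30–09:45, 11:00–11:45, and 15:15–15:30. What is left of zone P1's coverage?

05:45–07:00 lies entirely inside B → drops out.
11:15–11:30 lies entirely inside B → drops out.
13:15–14:30 is untouched.

13:15–14:30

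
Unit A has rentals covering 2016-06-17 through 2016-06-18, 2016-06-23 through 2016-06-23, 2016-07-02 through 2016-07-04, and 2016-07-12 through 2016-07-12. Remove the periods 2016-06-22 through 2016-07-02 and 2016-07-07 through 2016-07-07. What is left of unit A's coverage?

2016-06-17 through 2016-06-18: no B overlap → unchanged.
2016-06-23 through 2016-06-23: fully covered by B → removed.
2016-07-02 through 2016-07-04 minus B → 2016-07-03 through 2016-07-04.
2016-07-12 through 2016-07-12: no B overlap → unchanged.

2016-06-17 through 2016-06-18, 2016-07-03 through 2016-07-04, 2016-07-12 through 2016-07-12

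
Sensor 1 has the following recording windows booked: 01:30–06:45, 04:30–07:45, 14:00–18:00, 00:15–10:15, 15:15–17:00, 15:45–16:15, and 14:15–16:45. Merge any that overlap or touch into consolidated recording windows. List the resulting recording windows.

Sort by start: 00:15-10:15, 01:30-06:45, 04:30-07:45, 14:00-18:00, 14:15-16:45, 15:15-17:00, 15:45-16:15.
01:30-06:45 overlaps/touches 00:15-10:15 → extend to 00:15-10:15.
04:30-07:45 overlaps/touches 00:15-10:15 → extend to 00:15-10:15.
14:00-18:00 is disjoint → start new block.
14:15-16:45 overlaps/touches 14:00-18:00 → extend to 14:00-18:00.
15:15-17:00 overlaps/touches 14:00-18:00 → extend to 14:00-18:00.
15:45-16:15 overlaps/touches 14:00-18:00 → extend to 14:00-18:00.

00:15-10:15, 14:00-18:00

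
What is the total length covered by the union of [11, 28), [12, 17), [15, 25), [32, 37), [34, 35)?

Merged: [11, 28), [32, 37).
Lengths: 17 + 5 = 22.

22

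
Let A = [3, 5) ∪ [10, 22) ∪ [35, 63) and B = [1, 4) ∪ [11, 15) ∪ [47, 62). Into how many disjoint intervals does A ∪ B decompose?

A ∪ B = [1, 5), [10, 22), [35, 63).
That is 3 disjoint pieces.

3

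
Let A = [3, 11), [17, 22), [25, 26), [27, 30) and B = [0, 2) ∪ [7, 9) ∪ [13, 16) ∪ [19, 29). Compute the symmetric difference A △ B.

[0, 2) ∪ [3, 7) ∪ [9, 11) ∪ [13, 16) ∪ [17, 19) ∪ [22, 25) ∪ [26, 27) ∪ [29, 30)

A \ B = [3, 7), [9, 11), [17, 19), [29, 30).
B \ A = [0, 2), [13, 16), [22, 25), [26, 27).
Union of the two gives the symmetric difference.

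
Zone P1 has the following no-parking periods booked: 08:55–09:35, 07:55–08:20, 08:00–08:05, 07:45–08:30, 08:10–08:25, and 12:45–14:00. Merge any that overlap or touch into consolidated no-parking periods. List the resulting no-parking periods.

07:45-08:30, 08:55-09:35, 12:45-14:00

Sort by start: 07:45-08:30, 07:55-08:20, 08:00-08:05, 08:10-08:25, 08:55-09:35, 12:45-14:00.
07:55-08:20 overlaps/touches 07:45-08:30 → extend to 07:45-08:30.
08:00-08:05 overlaps/touches 07:45-08:30 → extend to 07:45-08:30.
08:10-08:25 overlaps/touches 07:45-08:30 → extend to 07:45-08:30.
08:55-09:35 is disjoint → start new block.
12:45-14:00 is disjoint → start new block.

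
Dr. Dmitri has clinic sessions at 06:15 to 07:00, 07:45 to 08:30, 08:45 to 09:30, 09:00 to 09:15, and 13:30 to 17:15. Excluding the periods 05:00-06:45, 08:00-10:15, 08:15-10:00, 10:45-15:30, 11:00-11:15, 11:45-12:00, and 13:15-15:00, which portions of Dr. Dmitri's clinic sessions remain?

Merge the first list: 06:15–07:00, 07:45–08:30, 08:45–09:30, 13:30–17:15.
Merge the second list: 05:00–06:45, 08:00–10:15, 10:45–15:30.
06:15–07:00 with B removed leaves 06:45–07:00.
07:45–08:30 with B removed leaves 07:45–08:00.
08:45–09:30 lies entirely inside B → drops out.
13:30–17:15 with B removed leaves 15:30–17:15.

06:45–07:00, 07:45–08:00, 15:30–17:15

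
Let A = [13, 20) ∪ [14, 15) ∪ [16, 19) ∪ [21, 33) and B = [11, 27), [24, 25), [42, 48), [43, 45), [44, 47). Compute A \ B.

A, merged: [13, 20), [21, 33).
B, merged: [11, 27), [42, 48).
[13, 20): entirely removed.
[21, 33) \ B = [27, 33).

[27, 33)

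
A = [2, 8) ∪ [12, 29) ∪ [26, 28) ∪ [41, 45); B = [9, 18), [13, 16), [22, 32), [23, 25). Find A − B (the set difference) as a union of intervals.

A, merged: [2, 8), [12, 29), [41, 45).
B, merged: [9, 18), [22, 32).
[2, 8): nothing removed.
[12, 29) \ B = [18, 22).
[41, 45): nothing removed.

[2, 8) ∪ [18, 22) ∪ [41, 45)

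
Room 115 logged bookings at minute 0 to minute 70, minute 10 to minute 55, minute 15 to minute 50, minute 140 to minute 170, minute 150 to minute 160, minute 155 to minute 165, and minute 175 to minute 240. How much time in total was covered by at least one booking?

Merged: minute 0 to minute 70, minute 140 to minute 170, minute 175 to minute 240.
Lengths: 70 minutes + 30 minutes + 65 minutes = 165 minutes.

165 minutes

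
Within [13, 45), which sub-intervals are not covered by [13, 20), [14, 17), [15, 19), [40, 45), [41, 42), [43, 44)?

[20, 40)

After merging, the occupied span is [13, 20), [40, 45).
Uncovered inside [13, 45): [20, 40).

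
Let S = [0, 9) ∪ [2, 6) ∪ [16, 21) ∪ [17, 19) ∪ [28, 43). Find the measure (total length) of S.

29

Merged: [0, 9), [16, 21), [28, 43).
Lengths: 9 + 5 + 15 = 29.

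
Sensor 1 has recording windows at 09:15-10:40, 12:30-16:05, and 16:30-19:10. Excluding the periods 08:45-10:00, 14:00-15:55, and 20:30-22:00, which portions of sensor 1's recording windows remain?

10:00–10:40, 12:30–14:00, 15:55–16:05, 16:30–19:10

09:15–10:40 \ B = 10:00–10:40.
12:30–16:05 \ B = 12:30–14:00, 15:55–16:05.
16:30–19:10: nothing removed.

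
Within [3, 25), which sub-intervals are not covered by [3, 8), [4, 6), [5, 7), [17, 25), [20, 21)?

After merging, the occupied span is [3, 8), [17, 25).
Uncovered inside [3, 25): [8, 17).

[8, 17)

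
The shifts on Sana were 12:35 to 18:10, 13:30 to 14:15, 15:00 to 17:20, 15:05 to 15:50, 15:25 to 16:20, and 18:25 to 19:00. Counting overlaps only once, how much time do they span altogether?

Merged: 12:35-18:10, 18:25-19:00.
Lengths: 5 h 35 min + 35 min = 6 h 10 min.

6 h 10 min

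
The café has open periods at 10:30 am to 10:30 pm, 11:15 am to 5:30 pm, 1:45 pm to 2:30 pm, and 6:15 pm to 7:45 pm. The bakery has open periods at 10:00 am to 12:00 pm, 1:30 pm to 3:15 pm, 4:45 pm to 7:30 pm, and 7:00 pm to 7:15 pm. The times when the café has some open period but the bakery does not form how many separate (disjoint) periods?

3

First set merges to 10:30 am–10:30 pm.
Second set merges to 10:00 am–12:00 pm, 1:30 pm–3:15 pm, 4:45 pm–7:30 pm.
A \ B = 12:00 pm–1:30 pm, 3:15 pm–4:45 pm, 7:30 pm–10:30 pm.
That is 3 disjoint pieces.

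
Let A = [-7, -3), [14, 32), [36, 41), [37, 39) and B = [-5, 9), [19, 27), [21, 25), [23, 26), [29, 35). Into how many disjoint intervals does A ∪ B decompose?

Merge the first list: [-7, -3), [14, 32), [36, 41).
Merge the second list: [-5, 9), [19, 27), [29, 35).
A ∪ B = [-7, 9), [14, 35), [36, 41).
That is 3 disjoint pieces.

3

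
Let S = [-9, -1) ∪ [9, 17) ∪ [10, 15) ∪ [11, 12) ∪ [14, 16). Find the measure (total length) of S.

16

Merged: [-9, -1), [9, 17).
Lengths: 8 + 8 = 16.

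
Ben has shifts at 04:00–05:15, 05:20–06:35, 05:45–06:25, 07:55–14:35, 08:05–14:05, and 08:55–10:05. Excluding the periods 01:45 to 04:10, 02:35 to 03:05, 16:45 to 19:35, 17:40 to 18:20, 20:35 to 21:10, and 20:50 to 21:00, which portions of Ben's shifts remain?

04:10–05:15, 05:20–06:35, 07:55–14:35

A, merged: 04:00–05:15, 05:20–06:35, 07:55–14:35.
B, merged: 01:45–04:10, 16:45–19:35, 20:35–21:10.
04:00–05:15 \ B = 04:10–05:15.
05:20–06:35: nothing removed.
07:55–14:35: nothing removed.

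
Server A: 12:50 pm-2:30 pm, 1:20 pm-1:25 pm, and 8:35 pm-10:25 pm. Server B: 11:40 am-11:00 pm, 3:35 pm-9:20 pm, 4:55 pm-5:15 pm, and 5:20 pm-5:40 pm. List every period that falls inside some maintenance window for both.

A, merged: 12:50 pm–2:30 pm, 8:35 pm–10:25 pm.
B, merged: 11:40 am–11:00 pm.
12:50 pm–2:30 pm meets the second set on 12:50 pm–2:30 pm.
8:35 pm–10:25 pm meets the second set on 8:35 pm–10:25 pm.

12:50 pm–2:30 pm, 8:35 pm–10:25 pm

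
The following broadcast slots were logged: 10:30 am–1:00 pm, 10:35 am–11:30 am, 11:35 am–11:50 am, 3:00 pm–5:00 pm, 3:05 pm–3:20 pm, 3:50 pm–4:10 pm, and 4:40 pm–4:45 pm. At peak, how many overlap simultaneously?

At 10:35 am, 2 of the intervals are simultaneously active.
No point has more.

2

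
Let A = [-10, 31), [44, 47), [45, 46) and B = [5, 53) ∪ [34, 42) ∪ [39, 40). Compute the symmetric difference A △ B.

[-10, 5) ∪ [31, 44) ∪ [47, 53)

Merge the first list: [-10, 31), [44, 47).
Merge the second list: [5, 53).
A but not B: [-10, 5).
B but not A: [31, 44), [47, 53).
Combining gives A △ B.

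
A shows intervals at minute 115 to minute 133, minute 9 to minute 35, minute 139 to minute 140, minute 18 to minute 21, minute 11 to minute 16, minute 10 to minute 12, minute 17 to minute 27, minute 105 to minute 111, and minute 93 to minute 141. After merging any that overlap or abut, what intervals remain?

minute 9 to minute 35, minute 93 to minute 141

Sort by start: minute 9 to minute 35, minute 10 to minute 12, minute 11 to minute 16, minute 17 to minute 27, minute 18 to minute 21, minute 93 to minute 141, minute 105 to minute 111, minute 115 to minute 133, minute 139 to minute 140.
minute 10 to minute 12 overlaps/touches minute 9 to minute 35 → extend to minute 9 to minute 35.
minute 11 to minute 16 overlaps/touches minute 9 to minute 35 → extend to minute 9 to minute 35.
minute 17 to minute 27 overlaps/touches minute 9 to minute 35 → extend to minute 9 to minute 35.
minute 18 to minute 21 overlaps/touches minute 9 to minute 35 → extend to minute 9 to minute 35.
minute 93 to minute 141 is disjoint → start new block.
minute 105 to minute 111 overlaps/touches minute 93 to minute 141 → extend to minute 93 to minute 141.
minute 115 to minute 133 overlaps/touches minute 93 to minute 141 → extend to minute 93 to minute 141.
minute 139 to minute 140 overlaps/touches minute 93 to minute 141 → extend to minute 93 to minute 141.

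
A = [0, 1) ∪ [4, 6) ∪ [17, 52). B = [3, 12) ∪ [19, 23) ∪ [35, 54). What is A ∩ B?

[0, 1): no overlap with the second set.
[4, 6) meets the second set on [4, 6).
[17, 52) meets the second set on [19, 23), [35, 52).

[4, 6) ∪ [19, 23) ∪ [35, 52)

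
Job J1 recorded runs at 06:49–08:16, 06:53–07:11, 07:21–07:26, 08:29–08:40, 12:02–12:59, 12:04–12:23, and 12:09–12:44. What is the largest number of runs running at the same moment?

Walk the sorted start/end points keeping a running depth.
The depth first hits 3 at 12:09.

3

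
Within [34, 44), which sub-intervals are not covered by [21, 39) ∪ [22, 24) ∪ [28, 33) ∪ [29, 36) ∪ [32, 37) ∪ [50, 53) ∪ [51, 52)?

The merged coverage is [21, 39), [50, 53).
Uncovered inside [34, 44): [39, 44).

[39, 44)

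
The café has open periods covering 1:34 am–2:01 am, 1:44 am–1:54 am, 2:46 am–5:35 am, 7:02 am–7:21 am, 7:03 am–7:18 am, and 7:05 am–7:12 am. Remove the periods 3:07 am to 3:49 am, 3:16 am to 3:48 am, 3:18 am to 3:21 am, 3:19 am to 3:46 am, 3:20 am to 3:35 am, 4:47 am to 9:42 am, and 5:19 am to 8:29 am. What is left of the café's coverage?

First set merges to 1:34 am–2:01 am, 2:46 am–5:35 am, 7:02 am–7:21 am.
Second set merges to 3:07 am–3:49 am, 4:47 am–9:42 am.
1:34 am–2:01 am: nothing removed.
2:46 am–5:35 am \ B = 2:46 am–3:07 am, 3:49 am–4:47 am.
7:02 am–7:21 am: entirely removed.

1:34 am–2:01 am, 2:46 am–3:07 am, 3:49 am–4:47 am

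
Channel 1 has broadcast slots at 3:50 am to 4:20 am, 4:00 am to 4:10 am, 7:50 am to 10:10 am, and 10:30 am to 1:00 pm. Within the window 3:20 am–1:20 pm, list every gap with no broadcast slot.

3:20 am-3:50 am, 4:20 am-7:50 am, 10:10 am-10:30 am, 1:00 pm-1:20 pm

The merged coverage is 3:50 am-4:20 am, 7:50 am-10:10 am, 10:30 am-1:00 pm.
Gaps within 3:20 am-1:20 pm: 3:20 am-3:50 am, 4:20 am-7:50 am, 10:10 am-10:30 am, 1:00 pm-1:20 pm.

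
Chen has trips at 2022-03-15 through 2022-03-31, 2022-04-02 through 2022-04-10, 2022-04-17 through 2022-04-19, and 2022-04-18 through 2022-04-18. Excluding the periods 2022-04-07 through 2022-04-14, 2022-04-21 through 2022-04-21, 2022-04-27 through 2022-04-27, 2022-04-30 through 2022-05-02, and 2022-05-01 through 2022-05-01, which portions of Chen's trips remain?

2022-03-15 through 2022-03-31, 2022-04-02 through 2022-04-06, 2022-04-17 through 2022-04-19

First set merges to 2022-03-15 through 2022-03-31, 2022-04-02 through 2022-04-10, 2022-04-17 through 2022-04-19.
Second set merges to 2022-04-07 through 2022-04-14, 2022-04-21 through 2022-04-21, 2022-04-27 through 2022-04-27, 2022-04-30 through 2022-05-02.
2022-03-15 through 2022-03-31 is untouched.
2022-04-02 through 2022-04-10 with B removed leaves 2022-04-02 through 2022-04-06.
2022-04-17 through 2022-04-19 is untouched.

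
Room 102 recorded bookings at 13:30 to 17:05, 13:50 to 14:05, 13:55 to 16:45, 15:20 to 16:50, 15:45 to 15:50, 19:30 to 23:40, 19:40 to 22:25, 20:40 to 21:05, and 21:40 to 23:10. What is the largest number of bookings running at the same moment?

Walk the sorted start/end points keeping a running depth.
The depth first hits 4 at 15:45.

4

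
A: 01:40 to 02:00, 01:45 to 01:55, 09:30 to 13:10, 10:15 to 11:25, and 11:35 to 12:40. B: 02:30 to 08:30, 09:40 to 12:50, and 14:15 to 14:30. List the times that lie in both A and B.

A, merged: 01:40–02:00, 09:30–13:10.
01:40–02:00: no overlap with the second set.
09:30–13:10 meets the second set on 09:40–12:50.

09:40–12:50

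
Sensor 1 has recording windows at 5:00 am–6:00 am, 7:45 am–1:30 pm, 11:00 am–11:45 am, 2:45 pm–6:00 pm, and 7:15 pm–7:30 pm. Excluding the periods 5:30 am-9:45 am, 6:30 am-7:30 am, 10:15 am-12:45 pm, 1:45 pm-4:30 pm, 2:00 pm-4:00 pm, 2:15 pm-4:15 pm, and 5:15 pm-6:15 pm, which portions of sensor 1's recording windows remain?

5:00 am-5:30 am, 9:45 am-10:15 am, 12:45 pm-1:30 pm, 4:30 pm-5:15 pm, 7:15 pm-7:30 pm

A, merged: 5:00 am-6:00 am, 7:45 am-1:30 pm, 2:45 pm-6:00 pm, 7:15 pm-7:30 pm.
B, merged: 5:30 am-9:45 am, 10:15 am-12:45 pm, 1:45 pm-4:30 pm, 5:15 pm-6:15 pm.
5:00 am-6:00 am minus B → 5:00 am-5:30 am.
7:45 am-1:30 pm minus B → 9:45 am-10:15 am, 12:45 pm-1:30 pm.
2:45 pm-6:00 pm minus B → 4:30 pm-5:15 pm.
7:15 pm-7:30 pm: no B overlap → unchanged.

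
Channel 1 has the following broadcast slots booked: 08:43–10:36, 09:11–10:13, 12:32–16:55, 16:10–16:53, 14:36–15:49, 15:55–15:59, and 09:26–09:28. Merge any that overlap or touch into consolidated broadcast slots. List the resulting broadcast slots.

Sort by start: 08:43-10:36, 09:11-10:13, 09:26-09:28, 12:32-16:55, 14:36-15:49, 15:55-15:59, 16:10-16:53.
09:11-10:13 overlaps/touches 08:43-10:36 → extend to 08:43-10:36.
09:26-09:28 overlaps/touches 08:43-10:36 → extend to 08:43-10:36.
12:32-16:55 is disjoint → start new block.
14:36-15:49 overlaps/touches 12:32-16:55 → extend to 12:32-16:55.
15:55-15:59 overlaps/touches 12:32-16:55 → extend to 12:32-16:55.
16:10-16:53 overlaps/touches 12:32-16:55 → extend to 12:32-16:55.

08:43-10:36, 12:32-16:55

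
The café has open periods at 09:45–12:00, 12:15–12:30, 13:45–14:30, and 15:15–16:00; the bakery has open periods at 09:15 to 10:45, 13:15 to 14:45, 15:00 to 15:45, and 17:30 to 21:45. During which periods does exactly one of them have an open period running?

09:15-09:45, 10:45-12:00, 12:15-12:30, 13:15-13:45, 14:30-14:45, 15:00-15:15, 15:45-16:00, 17:30-21:45

Only in the first: 10:45-12:00, 12:15-12:30, 15:45-16:00.
Only in the second: 09:15-09:45, 13:15-13:45, 14:30-14:45, 15:00-15:15, 17:30-21:45.
Together these are the periods covered by exactly one.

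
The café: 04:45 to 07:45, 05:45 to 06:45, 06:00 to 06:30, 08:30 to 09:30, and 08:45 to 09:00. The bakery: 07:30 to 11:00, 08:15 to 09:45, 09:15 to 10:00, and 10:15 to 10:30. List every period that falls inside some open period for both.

07:30-07:45, 08:30-09:30

A, merged: 04:45-07:45, 08:30-09:30.
B, merged: 07:30-11:00.
04:45-07:45 overlaps B on 07:30-07:45.
08:30-09:30 overlaps B on 08:30-09:30.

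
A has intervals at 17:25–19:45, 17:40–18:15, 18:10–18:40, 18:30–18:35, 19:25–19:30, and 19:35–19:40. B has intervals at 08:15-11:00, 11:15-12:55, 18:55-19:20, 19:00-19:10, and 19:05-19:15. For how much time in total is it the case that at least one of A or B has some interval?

6 h 45 min

Merge the first list: 17:25-19:45.
Merge the second list: 08:15-11:00, 11:15-12:55, 18:55-19:20.
A ∪ B = 08:15-11:00, 11:15-12:55, 17:25-19:45.
Total: 2 h 45 min + 1 h 40 min + 2 h 20 min = 6 h 45 min.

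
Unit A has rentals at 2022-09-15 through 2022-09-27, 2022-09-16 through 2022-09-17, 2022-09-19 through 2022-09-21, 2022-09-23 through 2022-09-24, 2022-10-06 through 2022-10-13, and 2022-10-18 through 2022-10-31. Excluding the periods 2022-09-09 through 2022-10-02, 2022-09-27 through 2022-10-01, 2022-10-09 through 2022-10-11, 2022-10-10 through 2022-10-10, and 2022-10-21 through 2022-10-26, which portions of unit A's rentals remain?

2022-10-06 through 2022-10-08, 2022-10-12 through 2022-10-13, 2022-10-18 through 2022-10-20, 2022-10-27 through 2022-10-31

A, merged: 2022-09-15 through 2022-09-27, 2022-10-06 through 2022-10-13, 2022-10-18 through 2022-10-31.
B, merged: 2022-09-09 through 2022-10-02, 2022-10-09 through 2022-10-11, 2022-10-21 through 2022-10-26.
2022-09-15 through 2022-09-27: entirely removed.
2022-10-06 through 2022-10-13 \ B = 2022-10-06 through 2022-10-08, 2022-10-12 through 2022-10-13.
2022-10-18 through 2022-10-31 \ B = 2022-10-18 through 2022-10-20, 2022-10-27 through 2022-10-31.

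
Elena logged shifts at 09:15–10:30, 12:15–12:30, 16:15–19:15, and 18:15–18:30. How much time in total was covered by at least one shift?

Merged: 09:15–10:30, 12:15–12:30, 16:15–19:15.
Lengths: 1 h 15 min + 15 min + 3 h = 4 h 30 min.

4 h 30 min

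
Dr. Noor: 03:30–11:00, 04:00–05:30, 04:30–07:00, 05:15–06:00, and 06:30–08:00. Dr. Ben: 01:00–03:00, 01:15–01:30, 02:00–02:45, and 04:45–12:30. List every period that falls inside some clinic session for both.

Merge the first list: 03:30-11:00.
Merge the second list: 01:00-03:00, 04:45-12:30.
03:30-11:00 meets the second set on 04:45-11:00.

04:45-11:00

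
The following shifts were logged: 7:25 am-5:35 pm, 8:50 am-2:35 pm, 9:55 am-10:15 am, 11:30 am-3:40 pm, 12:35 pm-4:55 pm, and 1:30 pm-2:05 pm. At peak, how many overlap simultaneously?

5

At 1:30 pm, 5 of the intervals are simultaneously active.
No point has more.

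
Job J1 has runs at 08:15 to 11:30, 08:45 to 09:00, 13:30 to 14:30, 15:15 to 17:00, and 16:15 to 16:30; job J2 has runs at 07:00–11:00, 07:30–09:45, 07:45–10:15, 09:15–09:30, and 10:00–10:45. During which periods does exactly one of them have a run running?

07:00–08:15, 11:00–11:30, 13:30–14:30, 15:15–17:00

First set merges to 08:15–11:30, 13:30–14:30, 15:15–17:00.
Second set merges to 07:00–11:00.
A \ B = 11:00–11:30, 13:30–14:30, 15:15–17:00.
B \ A = 07:00–08:15.
Union of the two gives the symmetric difference.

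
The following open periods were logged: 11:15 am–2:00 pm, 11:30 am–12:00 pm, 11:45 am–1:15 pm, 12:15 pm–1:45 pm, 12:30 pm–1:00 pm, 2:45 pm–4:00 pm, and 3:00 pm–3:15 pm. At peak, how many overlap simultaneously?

Walk the sorted start/end points keeping a running depth.
The depth first hits 4 at 12:30 pm.

4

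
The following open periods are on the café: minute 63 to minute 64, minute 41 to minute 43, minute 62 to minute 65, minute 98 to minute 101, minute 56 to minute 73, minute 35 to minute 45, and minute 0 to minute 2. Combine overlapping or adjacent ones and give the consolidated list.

Sort by start: minute 0 to minute 2, minute 35 to minute 45, minute 41 to minute 43, minute 56 to minute 73, minute 62 to minute 65, minute 63 to minute 64, minute 98 to minute 101.
minute 35 to minute 45 is disjoint → start new block.
minute 41 to minute 43 overlaps/touches minute 35 to minute 45 → extend to minute 35 to minute 45.
minute 56 to minute 73 is disjoint → start new block.
minute 62 to minute 65 overlaps/touches minute 56 to minute 73 → extend to minute 56 to minute 73.
minute 63 to minute 64 overlaps/touches minute 56 to minute 73 → extend to minute 56 to minute 73.
minute 98 to minute 101 is disjoint → start new block.

minute 0 to minute 2, minute 35 to minute 45, minute 56 to minute 73, minute 98 to minute 101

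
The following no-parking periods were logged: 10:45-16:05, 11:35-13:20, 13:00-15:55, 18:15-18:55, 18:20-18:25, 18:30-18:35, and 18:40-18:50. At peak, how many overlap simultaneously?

At 13:00, 3 of the intervals are simultaneously active.
No point has more.

3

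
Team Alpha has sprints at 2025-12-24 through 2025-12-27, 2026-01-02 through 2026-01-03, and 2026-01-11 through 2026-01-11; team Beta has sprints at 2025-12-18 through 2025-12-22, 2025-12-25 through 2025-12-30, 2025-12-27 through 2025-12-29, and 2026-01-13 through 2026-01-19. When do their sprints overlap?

2025-12-25 through 2025-12-27

B, merged: 2025-12-18 through 2025-12-22, 2025-12-25 through 2025-12-30, 2026-01-13 through 2026-01-19.
2025-12-24 through 2025-12-27 overlaps B on 2025-12-25 through 2025-12-27.
2026-01-02 through 2026-01-03 falls entirely outside B.
2026-01-11 through 2026-01-11 falls entirely outside B.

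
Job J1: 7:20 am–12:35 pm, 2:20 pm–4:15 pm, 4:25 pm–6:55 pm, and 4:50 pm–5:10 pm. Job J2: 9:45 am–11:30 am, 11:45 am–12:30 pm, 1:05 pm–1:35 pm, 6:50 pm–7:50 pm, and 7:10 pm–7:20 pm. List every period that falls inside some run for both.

9:45 am–11:30 am, 11:45 am–12:30 pm, 6:50 pm–6:55 pm

Merge the first list: 7:20 am–12:35 pm, 2:20 pm–4:15 pm, 4:25 pm–6:55 pm.
Merge the second list: 9:45 am–11:30 am, 11:45 am–12:30 pm, 1:05 pm–1:35 pm, 6:50 pm–7:50 pm.
7:20 am–12:35 pm ∩ B → 9:45 am–11:30 am, 11:45 am–12:30 pm.
2:20 pm–4:15 pm meets no B interval.
4:25 pm–6:55 pm ∩ B → 6:50 pm–6:55 pm.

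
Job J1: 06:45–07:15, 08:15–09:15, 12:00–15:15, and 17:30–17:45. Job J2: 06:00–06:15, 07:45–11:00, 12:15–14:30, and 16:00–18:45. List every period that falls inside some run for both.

06:45-07:15 falls entirely outside B.
08:15-09:15 overlaps B on 08:15-09:15.
12:00-15:15 overlaps B on 12:15-14:30.
17:30-17:45 overlaps B on 17:30-17:45.

08:15-09:15, 12:15-14:30, 17:30-17:45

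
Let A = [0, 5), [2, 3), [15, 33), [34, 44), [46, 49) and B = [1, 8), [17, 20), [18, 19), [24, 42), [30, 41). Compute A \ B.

[0, 1) ∪ [15, 17) ∪ [20, 24) ∪ [42, 44) ∪ [46, 49)

A, merged: [0, 5), [15, 33), [34, 44), [46, 49).
B, merged: [1, 8), [17, 20), [24, 42).
[0, 5) \ B = [0, 1).
[15, 33) \ B = [15, 17), [20, 24).
[34, 44) \ B = [42, 44).
[46, 49): nothing removed.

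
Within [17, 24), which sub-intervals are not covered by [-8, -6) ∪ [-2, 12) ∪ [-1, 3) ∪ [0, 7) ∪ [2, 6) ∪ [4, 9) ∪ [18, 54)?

[17, 18)

Covered (merged): [-8, -6), [-2, 12), [18, 54).
Complement within [17, 24): [17, 18).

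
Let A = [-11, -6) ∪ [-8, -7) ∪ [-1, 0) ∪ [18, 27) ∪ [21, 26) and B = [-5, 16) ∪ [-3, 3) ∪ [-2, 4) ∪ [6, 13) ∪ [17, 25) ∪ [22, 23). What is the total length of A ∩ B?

8

Merge the first list: [-11, -6), [-1, 0), [18, 27).
Merge the second list: [-5, 16), [17, 25).
A ∩ B = [-1, 0), [18, 25).
Total: 1 + 7 = 8.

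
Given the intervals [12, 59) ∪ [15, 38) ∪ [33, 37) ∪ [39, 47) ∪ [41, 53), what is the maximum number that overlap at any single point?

3

Walk the sorted start/end points keeping a running depth.
The depth first hits 3 at 33.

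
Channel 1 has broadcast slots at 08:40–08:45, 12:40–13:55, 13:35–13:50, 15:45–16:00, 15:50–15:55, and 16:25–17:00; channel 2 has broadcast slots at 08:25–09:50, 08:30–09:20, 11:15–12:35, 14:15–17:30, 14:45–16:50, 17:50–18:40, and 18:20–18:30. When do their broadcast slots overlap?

Merge the first list: 08:40-08:45, 12:40-13:55, 15:45-16:00, 16:25-17:00.
Merge the second list: 08:25-09:50, 11:15-12:35, 14:15-17:30, 17:50-18:40.
08:40-08:45 meets the second set on 08:40-08:45.
12:40-13:55: no overlap with the second set.
15:45-16:00 meets the second set on 15:45-16:00.
16:25-17:00 meets the second set on 16:25-17:00.

08:40-08:45, 15:45-16:00, 16:25-17:00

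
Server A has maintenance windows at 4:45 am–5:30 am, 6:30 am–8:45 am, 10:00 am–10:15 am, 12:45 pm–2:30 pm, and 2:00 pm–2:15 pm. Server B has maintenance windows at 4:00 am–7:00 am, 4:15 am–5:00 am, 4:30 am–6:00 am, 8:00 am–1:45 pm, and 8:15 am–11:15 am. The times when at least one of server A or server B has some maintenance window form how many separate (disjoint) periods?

1

A, merged: 4:45 am–5:30 am, 6:30 am–8:45 am, 10:00 am–10:15 am, 12:45 pm–2:30 pm.
B, merged: 4:00 am–7:00 am, 8:00 am–1:45 pm.
A ∪ B = 4:00 am–2:30 pm.
That is 1 disjoint piece.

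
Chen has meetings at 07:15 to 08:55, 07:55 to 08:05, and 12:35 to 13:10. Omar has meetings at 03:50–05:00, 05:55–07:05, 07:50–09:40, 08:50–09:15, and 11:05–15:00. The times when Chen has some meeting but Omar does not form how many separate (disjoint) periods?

1

Merge the first list: 07:15-08:55, 12:35-13:10.
Merge the second list: 03:50-05:00, 05:55-07:05, 07:50-09:40, 11:05-15:00.
A \ B = 07:15-07:50.
That is 1 disjoint piece.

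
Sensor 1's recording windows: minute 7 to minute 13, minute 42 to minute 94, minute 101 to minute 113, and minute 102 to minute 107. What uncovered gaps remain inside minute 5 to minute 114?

minute 5 to minute 7, minute 13 to minute 42, minute 94 to minute 101, minute 113 to minute 114

Covered (merged): minute 7 to minute 13, minute 42 to minute 94, minute 101 to minute 113.
Complement within minute 5 to minute 114: minute 5 to minute 7, minute 13 to minute 42, minute 94 to minute 101, minute 113 to minute 114.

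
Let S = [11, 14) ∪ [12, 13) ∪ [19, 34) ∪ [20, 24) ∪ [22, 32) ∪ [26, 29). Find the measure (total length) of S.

Merged: [11, 14), [19, 34).
Lengths: 3 + 15 = 18.

18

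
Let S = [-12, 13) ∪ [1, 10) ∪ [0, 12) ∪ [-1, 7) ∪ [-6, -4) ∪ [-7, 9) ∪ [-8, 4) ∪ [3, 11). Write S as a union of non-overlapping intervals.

[-12, 13)

Sort by start: [-12, 13), [-8, 4), [-7, 9), [-6, -4), [-1, 7), [0, 12), [1, 10), [3, 11).
[-8, 4) overlaps/touches [-12, 13) → extend to [-12, 13).
[-7, 9) overlaps/touches [-12, 13) → extend to [-12, 13).
[-6, -4) overlaps/touches [-12, 13) → extend to [-12, 13).
[-1, 7) overlaps/touches [-12, 13) → extend to [-12, 13).
[0, 12) overlaps/touches [-12, 13) → extend to [-12, 13).
[1, 10) overlaps/touches [-12, 13) → extend to [-12, 13).
[3, 11) overlaps/touches [-12, 13) → extend to [-12, 13).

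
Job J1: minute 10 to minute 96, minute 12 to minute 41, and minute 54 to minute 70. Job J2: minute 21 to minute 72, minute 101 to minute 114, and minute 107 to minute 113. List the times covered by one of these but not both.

minute 10 to minute 21, minute 72 to minute 96, minute 101 to minute 114

First set merges to minute 10 to minute 96.
Second set merges to minute 21 to minute 72, minute 101 to minute 114.
A \ B = minute 10 to minute 21, minute 72 to minute 96.
B \ A = minute 101 to minute 114.
Union of the two gives the symmetric difference.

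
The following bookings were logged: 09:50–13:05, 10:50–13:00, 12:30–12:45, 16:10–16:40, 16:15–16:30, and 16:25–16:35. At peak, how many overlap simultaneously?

Sweep endpoints in order; track running count of active intervals.
Peak of 3 reached at 12:30.

3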